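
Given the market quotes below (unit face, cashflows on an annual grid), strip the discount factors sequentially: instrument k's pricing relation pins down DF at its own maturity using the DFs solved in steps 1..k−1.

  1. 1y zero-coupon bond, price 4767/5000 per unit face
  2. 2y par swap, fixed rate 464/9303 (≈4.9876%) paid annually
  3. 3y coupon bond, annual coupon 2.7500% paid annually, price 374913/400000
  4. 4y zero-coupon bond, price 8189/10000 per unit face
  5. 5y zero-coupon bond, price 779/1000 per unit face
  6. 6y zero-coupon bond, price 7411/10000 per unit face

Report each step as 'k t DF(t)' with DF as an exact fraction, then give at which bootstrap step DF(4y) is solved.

1 1 4767/5000
2 2 567/625
3 3 539/625
4 4 8189/10000
5 5 779/1000
6 6 7411/10000
DF(4y) is solved at step 4

step 1 [1y] zero: DF = P = 4767/5000 ≈ 0.953400
step 2 [2y] swap r/1=464/9303: DF=(1 − 464/9303·(0.953400))/(1+464/9303) = 567/625 ≈ 0.907200
step 3 [3y] bond c/1=11/400: DF=(374913/400000 − 11/400·(0.953400+0.907200))/(1+11/400) = 539/625 ≈ 0.862400
step 4 [4y] zero: DF = P = 8189/10000 ≈ 0.818900
step 5 [5y] zero: DF = P = 779/1000 ≈ 0.779000
step 6 [6y] zero: DF = P = 7411/10000 ≈ 0.741100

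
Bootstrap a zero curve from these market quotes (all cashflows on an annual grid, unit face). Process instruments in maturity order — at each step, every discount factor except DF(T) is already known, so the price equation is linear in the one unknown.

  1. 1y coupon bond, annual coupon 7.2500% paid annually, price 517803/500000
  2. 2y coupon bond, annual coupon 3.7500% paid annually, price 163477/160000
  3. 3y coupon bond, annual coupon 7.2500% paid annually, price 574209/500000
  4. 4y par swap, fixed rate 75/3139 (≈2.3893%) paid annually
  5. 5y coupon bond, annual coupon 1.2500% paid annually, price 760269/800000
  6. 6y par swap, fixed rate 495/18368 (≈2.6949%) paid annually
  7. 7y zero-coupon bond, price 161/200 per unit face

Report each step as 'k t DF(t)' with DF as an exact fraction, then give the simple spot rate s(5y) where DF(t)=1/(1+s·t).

1 1 1207/1250
2 2 9499/10000
3 3 9413/10000
4 4 91/100
5 5 8921/10000
6 6 1703/2000
7 7 161/200
s(5y) = (1/(8921/10000) − 1)/(5) = 1079/44605 ≈ 2.4190%

step 1 [1y] bond c/1=29/400: DF=(517803/500000 − 29/400·(0))/(1+29/400) = 1207/1250 ≈ 0.965600
step 2 [2y] bond c/1=3/80: DF=(163477/160000 − 3/80·(0.965600))/(1+3/80) = 9499/10000 ≈ 0.949900
step 3 [3y] bond c/1=29/400: DF=(574209/500000 − 29/400·(0.965600+0.949900))/(1+29/400) = 9413/10000 ≈ 0.941300
step 4 [4y] swap r/1=75/3139: DF=(1 − 75/3139·(0.965600+0.949900+0.941300))/(1+75/3139) = 91/100 ≈ 0.910000
step 5 [5y] bond c/1=1/80: DF=(760269/800000 − 1/80·(0.965600+0.949900+0.941300+0.910000))/(1+1/80) = 8921/10000 ≈ 0.892100
step 6 [6y] swap r/1=495/18368: DF=(1 − 495/18368·(0.965600+0.949900+0.941300+0.910000+0.892100))/(1+495/18368) = 1703/2000 ≈ 0.851500
step 7 [7y] zero: DF = P = 161/200 ≈ 0.805000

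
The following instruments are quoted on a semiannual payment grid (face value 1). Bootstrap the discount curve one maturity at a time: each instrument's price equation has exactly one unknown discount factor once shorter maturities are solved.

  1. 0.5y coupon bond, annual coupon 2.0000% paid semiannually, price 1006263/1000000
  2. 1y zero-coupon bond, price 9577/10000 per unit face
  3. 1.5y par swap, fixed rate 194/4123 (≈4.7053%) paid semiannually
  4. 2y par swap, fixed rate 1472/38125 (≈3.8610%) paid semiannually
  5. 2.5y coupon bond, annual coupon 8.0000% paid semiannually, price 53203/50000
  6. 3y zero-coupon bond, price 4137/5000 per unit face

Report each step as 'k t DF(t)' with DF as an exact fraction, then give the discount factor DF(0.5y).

step 1 [0.5y] bond c/2=1/100: DF=(1006263/1000000 − 1/100·(0))/(1+1/100) = 9963/10000 ≈ 0.996300
step 2 [1y] zero: DF = P = 9577/10000 ≈ 0.957700
step 3 [1.5y] swap r/2=97/4123: DF=(1 − 97/4123·(0.996300+0.957700))/(1+97/4123) = 9321/10000 ≈ 0.932100
step 4 [2y] swap r/2=736/38125: DF=(1 − 736/38125·(0.996300+0.957700+0.932100))/(1+736/38125) = 579/625 ≈ 0.926400
step 5 [2.5y] bond c/2=1/25: DF=(53203/50000 − 1/25·(0.996300+0.957700+0.932100+0.926400))/(1+1/25) = 1753/2000 ≈ 0.876500
step 6 [3y] zero: DF = P = 4137/5000 ≈ 0.827400

1 1/2 9963/10000
2 1 9577/10000
3 3/2 9321/10000
4 2 579/625
5 5/2 1753/2000
6 3 4137/5000
DF(0.5y) = 9963/10000 ≈ 0.996300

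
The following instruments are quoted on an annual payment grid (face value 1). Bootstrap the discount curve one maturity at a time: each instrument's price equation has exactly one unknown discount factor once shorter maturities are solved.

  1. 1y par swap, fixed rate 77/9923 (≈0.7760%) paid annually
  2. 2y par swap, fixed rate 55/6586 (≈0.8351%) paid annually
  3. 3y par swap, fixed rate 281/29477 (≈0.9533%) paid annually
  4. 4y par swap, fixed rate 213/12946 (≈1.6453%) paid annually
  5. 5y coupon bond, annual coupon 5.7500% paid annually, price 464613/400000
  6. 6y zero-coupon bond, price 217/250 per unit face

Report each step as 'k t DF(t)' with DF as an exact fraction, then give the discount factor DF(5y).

step 1 [1y] swap r/1=77/9923: DF=(1 − 77/9923·(0))/(1+77/9923) = 9923/10000 ≈ 0.992300
step 2 [2y] swap r/1=55/6586: DF=(1 − 55/6586·(0.992300))/(1+55/6586) = 1967/2000 ≈ 0.983500
step 3 [3y] swap r/1=281/29477: DF=(1 − 281/29477·(0.992300+0.983500))/(1+281/29477) = 9719/10000 ≈ 0.971900
step 4 [4y] swap r/1=213/12946: DF=(1 − 213/12946·(0.992300+0.983500+0.971900))/(1+213/12946) = 9361/10000 ≈ 0.936100
step 5 [5y] bond c/1=23/400: DF=(464613/400000 − 23/400·(0.992300+0.983500+0.971900+0.936100))/(1+23/400) = 1109/1250 ≈ 0.887200
step 6 [6y] zero: DF = P = 217/250 ≈ 0.868000

1 1 9923/10000
2 2 1967/2000
3 3 9719/10000
4 4 9361/10000
5 5 1109/1250
6 6 217/250
DF(5y) = 1109/1250 ≈ 0.887200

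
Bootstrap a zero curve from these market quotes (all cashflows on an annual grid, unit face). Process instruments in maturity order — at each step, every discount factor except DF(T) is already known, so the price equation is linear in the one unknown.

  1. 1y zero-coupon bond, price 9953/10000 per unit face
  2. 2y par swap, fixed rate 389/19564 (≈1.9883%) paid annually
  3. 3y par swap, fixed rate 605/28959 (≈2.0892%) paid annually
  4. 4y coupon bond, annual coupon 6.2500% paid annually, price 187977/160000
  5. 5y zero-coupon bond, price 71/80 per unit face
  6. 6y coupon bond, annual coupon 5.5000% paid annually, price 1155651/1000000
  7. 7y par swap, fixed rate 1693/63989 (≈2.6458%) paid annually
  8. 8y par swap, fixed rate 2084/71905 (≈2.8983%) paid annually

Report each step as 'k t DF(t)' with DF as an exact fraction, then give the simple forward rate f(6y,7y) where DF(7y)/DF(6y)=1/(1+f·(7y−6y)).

step 1 [1y] zero: DF = P = 9953/10000 ≈ 0.995300
step 2 [2y] swap r/1=389/19564: DF=(1 − 389/19564·(0.995300))/(1+389/19564) = 9611/10000 ≈ 0.961100
step 3 [3y] swap r/1=605/28959: DF=(1 − 605/28959·(0.995300+0.961100))/(1+605/28959) = 1879/2000 ≈ 0.939500
step 4 [4y] bond c/1=1/16: DF=(187977/160000 − 1/16·(0.995300+0.961100+0.939500))/(1+1/16) = 4677/5000 ≈ 0.935400
step 5 [5y] zero: DF = P = 71/80 ≈ 0.887500
step 6 [6y] bond c/1=11/200: DF=(1155651/1000000 − 11/200·(0.995300+0.961100+0.939500+0.935400+0.887500))/(1+11/200) = 4247/5000 ≈ 0.849400
step 7 [7y] swap r/1=1693/63989: DF=(1 − 1693/63989·(0.995300+0.961100+0.939500+0.935400+0.887500+0.849400))/(1+1693/63989) = 8307/10000 ≈ 0.830700
step 8 [8y] swap r/1=2084/71905: DF=(1 − 2084/71905·(0.995300+0.961100+0.939500+0.935400+0.887500+0.849400+0.830700))/(1+2084/71905) = 1979/2500 ≈ 0.791600

1 1 9953/10000
2 2 9611/10000
3 3 1879/2000
4 4 4677/5000
5 5 71/80
6 6 4247/5000
7 7 8307/10000
8 8 1979/2500
f(6y,7y) = ((4247/5000)/(8307/10000) − 1)/(1) = 187/8307 ≈ 2.2511%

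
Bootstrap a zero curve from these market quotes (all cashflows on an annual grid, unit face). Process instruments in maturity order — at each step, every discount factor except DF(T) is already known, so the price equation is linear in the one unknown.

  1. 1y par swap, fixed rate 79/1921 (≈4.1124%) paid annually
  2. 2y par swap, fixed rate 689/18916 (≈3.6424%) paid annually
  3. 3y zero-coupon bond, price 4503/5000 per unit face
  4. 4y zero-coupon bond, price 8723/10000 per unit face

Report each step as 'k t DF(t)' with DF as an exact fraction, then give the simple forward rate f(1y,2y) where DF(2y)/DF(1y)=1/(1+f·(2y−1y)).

1 1 1921/2000
2 2 9311/10000
3 3 4503/5000
4 4 8723/10000
f(1y,2y) = ((1921/2000)/(9311/10000) − 1)/(1) = 294/9311 ≈ 3.1576%

step 1 [1y] swap r/1=79/1921: DF=(1 − 79/1921·(0))/(1+79/1921) = 1921/2000 ≈ 0.960500
step 2 [2y] swap r/1=689/18916: DF=(1 − 689/18916·(0.960500))/(1+689/18916) = 9311/10000 ≈ 0.931100
step 3 [3y] zero: DF = P = 4503/5000 ≈ 0.900600
step 4 [4y] zero: DF = P = 8723/10000 ≈ 0.872300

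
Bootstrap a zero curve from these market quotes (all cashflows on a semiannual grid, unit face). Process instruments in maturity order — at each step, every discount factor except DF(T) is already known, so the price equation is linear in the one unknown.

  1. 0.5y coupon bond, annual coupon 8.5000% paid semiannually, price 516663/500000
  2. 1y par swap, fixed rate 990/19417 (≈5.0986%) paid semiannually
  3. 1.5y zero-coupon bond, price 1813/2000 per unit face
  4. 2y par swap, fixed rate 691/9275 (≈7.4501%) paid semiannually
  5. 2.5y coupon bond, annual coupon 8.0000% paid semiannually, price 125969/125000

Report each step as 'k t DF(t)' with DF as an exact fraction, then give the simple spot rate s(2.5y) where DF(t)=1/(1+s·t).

1 1/2 1239/1250
2 1 1901/2000
3 3/2 1813/2000
4 2 4309/5000
5 5/2 8263/10000
s(2.5y) = (1/(8263/10000) − 1)/(5/2) = 3474/41315 ≈ 8.4086%

step 1 [0.5y] bond c/2=17/400: DF=(516663/500000 − 17/400·(0))/(1+17/400) = 1239/1250 ≈ 0.991200
step 2 [1y] swap r/2=495/19417: DF=(1 − 495/19417·(0.991200))/(1+495/19417) = 1901/2000 ≈ 0.950500
step 3 [1.5y] zero: DF = P = 1813/2000 ≈ 0.906500
step 4 [2y] swap r/2=691/18550: DF=(1 − 691/18550·(0.991200+0.950500+0.906500))/(1+691/18550) = 4309/5000 ≈ 0.861800
step 5 [2.5y] bond c/2=1/25: DF=(125969/125000 − 1/25·(0.991200+0.950500+0.906500+0.861800))/(1+1/25) = 8263/10000 ≈ 0.826300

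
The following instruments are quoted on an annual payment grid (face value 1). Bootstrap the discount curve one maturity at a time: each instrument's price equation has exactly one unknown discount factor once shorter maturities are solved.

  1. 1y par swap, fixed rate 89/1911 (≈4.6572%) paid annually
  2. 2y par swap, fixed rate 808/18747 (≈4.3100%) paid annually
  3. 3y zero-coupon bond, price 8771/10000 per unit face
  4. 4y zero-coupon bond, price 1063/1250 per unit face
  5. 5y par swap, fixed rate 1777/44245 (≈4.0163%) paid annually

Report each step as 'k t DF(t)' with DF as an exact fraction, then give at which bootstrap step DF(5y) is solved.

1 1 1911/2000
2 2 1149/1250
3 3 8771/10000
4 4 1063/1250
5 5 8223/10000
DF(5y) is solved at step 5

step 1 [1y] swap r/1=89/1911: DF=(1 − 89/1911·(0))/(1+89/1911) = 1911/2000 ≈ 0.955500
step 2 [2y] swap r/1=808/18747: DF=(1 − 808/18747·(0.955500))/(1+808/18747) = 1149/1250 ≈ 0.919200
step 3 [3y] zero: DF = P = 8771/10000 ≈ 0.877100
step 4 [4y] zero: DF = P = 1063/1250 ≈ 0.850400
step 5 [5y] swap r/1=1777/44245: DF=(1 − 1777/44245·(0.955500+0.919200+0.877100+0.850400))/(1+1777/44245) = 8223/10000 ≈ 0.822300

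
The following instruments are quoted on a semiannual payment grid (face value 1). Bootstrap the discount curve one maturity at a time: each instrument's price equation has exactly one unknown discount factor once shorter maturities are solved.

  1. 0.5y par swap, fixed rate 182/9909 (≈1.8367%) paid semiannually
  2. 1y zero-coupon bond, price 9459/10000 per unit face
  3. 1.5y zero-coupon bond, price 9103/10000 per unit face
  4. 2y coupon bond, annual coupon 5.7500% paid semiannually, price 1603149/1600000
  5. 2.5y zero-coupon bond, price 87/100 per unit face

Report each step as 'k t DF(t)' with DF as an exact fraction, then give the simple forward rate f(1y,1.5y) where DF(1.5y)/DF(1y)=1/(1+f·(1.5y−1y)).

1 1/2 9909/10000
2 1 9459/10000
3 3/2 9103/10000
4 2 559/625
5 5/2 87/100
f(1y,1.5y) = ((9459/10000)/(9103/10000) − 1)/(1/2) = 712/9103 ≈ 7.8216%

step 1 [0.5y] swap r/2=91/9909: DF=(1 − 91/9909·(0))/(1+91/9909) = 9909/10000 ≈ 0.990900
step 2 [1y] zero: DF = P = 9459/10000 ≈ 0.945900
step 3 [1.5y] zero: DF = P = 9103/10000 ≈ 0.910300
step 4 [2y] bond c/2=23/800: DF=(1603149/1600000 − 23/800·(0.990900+0.945900+0.910300))/(1+23/800) = 559/625 ≈ 0.894400
step 5 [2.5y] zero: DF = P = 87/100 ≈ 0.870000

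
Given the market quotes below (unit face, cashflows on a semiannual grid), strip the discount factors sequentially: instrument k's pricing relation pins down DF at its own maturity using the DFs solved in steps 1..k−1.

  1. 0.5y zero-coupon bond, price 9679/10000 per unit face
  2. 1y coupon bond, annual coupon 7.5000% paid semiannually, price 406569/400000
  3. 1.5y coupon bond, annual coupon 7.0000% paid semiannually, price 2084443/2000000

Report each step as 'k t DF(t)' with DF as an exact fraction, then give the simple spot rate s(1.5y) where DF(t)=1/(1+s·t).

1 1/2 9679/10000
2 1 9447/10000
3 3/2 9423/10000
s(1.5y) = (1/(9423/10000) − 1)/(3/2) = 1154/28269 ≈ 4.0822%

step 1 [0.5y] zero: DF = P = 9679/10000 ≈ 0.967900
step 2 [1y] bond c/2=3/80: DF=(406569/400000 − 3/80·(0.967900))/(1+3/80) = 9447/10000 ≈ 0.944700
step 3 [1.5y] bond c/2=7/200: DF=(2084443/2000000 − 7/200·(0.967900+0.944700))/(1+7/200) = 9423/10000 ≈ 0.942300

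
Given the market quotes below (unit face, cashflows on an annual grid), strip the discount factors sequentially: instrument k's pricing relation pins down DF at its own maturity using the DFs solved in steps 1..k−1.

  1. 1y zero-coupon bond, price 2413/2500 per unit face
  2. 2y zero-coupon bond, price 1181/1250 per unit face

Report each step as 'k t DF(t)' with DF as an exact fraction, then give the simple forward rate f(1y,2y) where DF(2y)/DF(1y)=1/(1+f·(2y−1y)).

1 1 2413/2500
2 2 1181/1250
f(1y,2y) = ((2413/2500)/(1181/1250) − 1)/(1) = 51/2362 ≈ 2.1592%

step 1 [1y] zero: DF = P = 2413/2500 ≈ 0.965200
step 2 [2y] zero: DF = P = 1181/1250 ≈ 0.944800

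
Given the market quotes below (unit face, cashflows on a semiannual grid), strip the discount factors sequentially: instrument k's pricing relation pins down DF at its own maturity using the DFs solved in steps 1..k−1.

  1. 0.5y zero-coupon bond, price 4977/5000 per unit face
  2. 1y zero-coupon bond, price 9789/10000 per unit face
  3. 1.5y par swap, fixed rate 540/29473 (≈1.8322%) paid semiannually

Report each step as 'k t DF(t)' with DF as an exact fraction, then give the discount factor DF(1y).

1 1/2 4977/5000
2 1 9789/10000
3 3/2 973/1000
DF(1y) = 9789/10000 ≈ 0.978900

step 1 [0.5y] zero: DF = P = 4977/5000 ≈ 0.995400
step 2 [1y] zero: DF = P = 9789/10000 ≈ 0.978900
step 3 [1.5y] swap r/2=270/29473: DF=(1 − 270/29473·(0.995400+0.978900))/(1+270/29473) = 973/1000 ≈ 0.973000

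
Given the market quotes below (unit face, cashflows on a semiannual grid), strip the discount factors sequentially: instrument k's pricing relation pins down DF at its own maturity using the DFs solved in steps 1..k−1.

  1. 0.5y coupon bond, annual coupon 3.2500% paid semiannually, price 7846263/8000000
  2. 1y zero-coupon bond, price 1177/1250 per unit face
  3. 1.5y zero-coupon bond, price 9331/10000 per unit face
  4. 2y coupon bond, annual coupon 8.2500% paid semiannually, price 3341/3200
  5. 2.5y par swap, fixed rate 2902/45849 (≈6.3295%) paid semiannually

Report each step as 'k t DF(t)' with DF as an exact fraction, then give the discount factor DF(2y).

1 1/2 9651/10000
2 1 1177/1250
3 3/2 9331/10000
4 2 4451/5000
5 5/2 8549/10000
DF(2y) = 4451/5000 ≈ 0.890200

step 1 [0.5y] bond c/2=13/800: DF=(7846263/8000000 − 13/800·(0))/(1+13/800) = 9651/10000 ≈ 0.965100
step 2 [1y] zero: DF = P = 1177/1250 ≈ 0.941600
step 3 [1.5y] zero: DF = P = 9331/10000 ≈ 0.933100
step 4 [2y] bond c/2=33/800: DF=(3341/3200 − 33/800·(0.965100+0.941600+0.933100))/(1+33/800) = 4451/5000 ≈ 0.890200
step 5 [2.5y] swap r/2=1451/45849: DF=(1 − 1451/45849·(0.965100+0.941600+0.933100+0.890200))/(1+1451/45849) = 8549/10000 ≈ 0.854900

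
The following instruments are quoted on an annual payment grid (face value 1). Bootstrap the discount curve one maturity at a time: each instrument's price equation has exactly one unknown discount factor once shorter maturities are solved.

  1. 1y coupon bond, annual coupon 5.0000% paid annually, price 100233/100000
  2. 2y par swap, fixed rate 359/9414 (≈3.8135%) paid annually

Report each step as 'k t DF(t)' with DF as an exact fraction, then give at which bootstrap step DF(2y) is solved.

step 1 [1y] bond c/1=1/20: DF=(100233/100000 − 1/20·(0))/(1+1/20) = 4773/5000 ≈ 0.954600
step 2 [2y] swap r/1=359/9414: DF=(1 − 359/9414·(0.954600))/(1+359/9414) = 4641/5000 ≈ 0.928200

1 1 4773/5000
2 2 4641/5000
DF(2y) is solved at step 2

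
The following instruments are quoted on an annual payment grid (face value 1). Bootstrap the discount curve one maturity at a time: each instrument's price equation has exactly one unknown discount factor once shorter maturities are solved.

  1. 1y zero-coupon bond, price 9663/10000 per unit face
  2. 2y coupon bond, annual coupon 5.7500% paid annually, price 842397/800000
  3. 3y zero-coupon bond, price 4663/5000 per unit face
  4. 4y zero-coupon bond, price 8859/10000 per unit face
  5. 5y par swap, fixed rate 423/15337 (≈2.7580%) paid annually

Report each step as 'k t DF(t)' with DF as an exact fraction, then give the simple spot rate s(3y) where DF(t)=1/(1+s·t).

1 1 9663/10000
2 2 1179/1250
3 3 4663/5000
4 4 8859/10000
5 5 8731/10000
s(3y) = (1/(4663/5000) − 1)/(3) = 337/13989 ≈ 2.4090%

step 1 [1y] zero: DF = P = 9663/10000 ≈ 0.966300
step 2 [2y] bond c/1=23/400: DF=(842397/800000 − 23/400·(0.966300))/(1+23/400) = 1179/1250 ≈ 0.943200
step 3 [3y] zero: DF = P = 4663/5000 ≈ 0.932600
step 4 [4y] zero: DF = P = 8859/10000 ≈ 0.885900
step 5 [5y] swap r/1=423/15337: DF=(1 − 423/15337·(0.966300+0.943200+0.932600+0.885900))/(1+423/15337) = 8731/10000 ≈ 0.873100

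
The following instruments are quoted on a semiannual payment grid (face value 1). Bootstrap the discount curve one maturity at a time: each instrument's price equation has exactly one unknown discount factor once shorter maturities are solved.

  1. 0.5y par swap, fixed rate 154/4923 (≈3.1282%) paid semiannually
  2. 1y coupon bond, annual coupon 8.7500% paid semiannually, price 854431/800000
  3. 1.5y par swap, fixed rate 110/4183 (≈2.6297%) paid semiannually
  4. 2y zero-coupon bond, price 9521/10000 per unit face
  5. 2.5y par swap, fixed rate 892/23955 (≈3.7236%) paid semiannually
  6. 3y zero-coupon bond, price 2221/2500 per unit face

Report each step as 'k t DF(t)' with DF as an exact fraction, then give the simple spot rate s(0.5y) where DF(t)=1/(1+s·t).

step 1 [0.5y] swap r/2=77/4923: DF=(1 − 77/4923·(0))/(1+77/4923) = 4923/5000 ≈ 0.984600
step 2 [1y] bond c/2=7/160: DF=(854431/800000 − 7/160·(0.984600))/(1+7/160) = 491/500 ≈ 0.982000
step 3 [1.5y] swap r/2=55/4183: DF=(1 − 55/4183·(0.984600+0.982000))/(1+55/4183) = 1923/2000 ≈ 0.961500
step 4 [2y] zero: DF = P = 9521/10000 ≈ 0.952100
step 5 [2.5y] swap r/2=446/23955: DF=(1 − 446/23955·(0.984600+0.982000+0.961500+0.952100))/(1+446/23955) = 2277/2500 ≈ 0.910800
step 6 [3y] zero: DF = P = 2221/2500 ≈ 0.888400

1 1/2 4923/5000
2 1 491/500
3 3/2 1923/2000
4 2 9521/10000
5 5/2 2277/2500
6 3 2221/2500
s(0.5y) = (1/(4923/5000) − 1)/(1/2) = 154/4923 ≈ 3.1282%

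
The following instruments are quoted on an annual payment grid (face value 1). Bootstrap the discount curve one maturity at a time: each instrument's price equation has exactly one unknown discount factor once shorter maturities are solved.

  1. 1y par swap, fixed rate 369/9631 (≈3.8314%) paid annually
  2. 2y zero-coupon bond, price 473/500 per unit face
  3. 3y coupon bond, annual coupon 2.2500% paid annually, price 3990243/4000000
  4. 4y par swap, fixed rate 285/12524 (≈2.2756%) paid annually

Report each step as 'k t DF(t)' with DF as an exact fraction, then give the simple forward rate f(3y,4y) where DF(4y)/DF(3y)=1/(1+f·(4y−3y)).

step 1 [1y] swap r/1=369/9631: DF=(1 − 369/9631·(0))/(1+369/9631) = 9631/10000 ≈ 0.963100
step 2 [2y] zero: DF = P = 473/500 ≈ 0.946000
step 3 [3y] bond c/1=9/400: DF=(3990243/4000000 − 9/400·(0.963100+0.946000))/(1+9/400) = 1167/1250 ≈ 0.933600
step 4 [4y] swap r/1=285/12524: DF=(1 − 285/12524·(0.963100+0.946000+0.933600))/(1+285/12524) = 1829/2000 ≈ 0.914500

1 1 9631/10000
2 2 473/500
3 3 1167/1250
4 4 1829/2000
f(3y,4y) = ((1167/1250)/(1829/2000) − 1)/(1) = 191/9145 ≈ 2.0886%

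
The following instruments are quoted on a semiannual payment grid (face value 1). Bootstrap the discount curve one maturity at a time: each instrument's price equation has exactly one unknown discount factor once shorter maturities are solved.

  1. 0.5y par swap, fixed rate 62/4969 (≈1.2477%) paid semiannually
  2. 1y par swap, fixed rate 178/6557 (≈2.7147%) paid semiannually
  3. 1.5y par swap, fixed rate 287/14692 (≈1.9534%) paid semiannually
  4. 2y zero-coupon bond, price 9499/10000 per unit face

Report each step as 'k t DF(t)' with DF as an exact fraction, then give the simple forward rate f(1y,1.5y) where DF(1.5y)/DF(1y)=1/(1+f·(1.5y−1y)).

step 1 [0.5y] swap r/2=31/4969: DF=(1 − 31/4969·(0))/(1+31/4969) = 4969/5000 ≈ 0.993800
step 2 [1y] swap r/2=89/6557: DF=(1 − 89/6557·(0.993800))/(1+89/6557) = 9733/10000 ≈ 0.973300
step 3 [1.5y] swap r/2=287/29384: DF=(1 − 287/29384·(0.993800+0.973300))/(1+287/29384) = 9713/10000 ≈ 0.971300
step 4 [2y] zero: DF = P = 9499/10000 ≈ 0.949900

1 1/2 4969/5000
2 1 9733/10000
3 3/2 9713/10000
4 2 9499/10000
f(1y,1.5y) = ((9733/10000)/(9713/10000) − 1)/(1/2) = 40/9713 ≈ 0.4118%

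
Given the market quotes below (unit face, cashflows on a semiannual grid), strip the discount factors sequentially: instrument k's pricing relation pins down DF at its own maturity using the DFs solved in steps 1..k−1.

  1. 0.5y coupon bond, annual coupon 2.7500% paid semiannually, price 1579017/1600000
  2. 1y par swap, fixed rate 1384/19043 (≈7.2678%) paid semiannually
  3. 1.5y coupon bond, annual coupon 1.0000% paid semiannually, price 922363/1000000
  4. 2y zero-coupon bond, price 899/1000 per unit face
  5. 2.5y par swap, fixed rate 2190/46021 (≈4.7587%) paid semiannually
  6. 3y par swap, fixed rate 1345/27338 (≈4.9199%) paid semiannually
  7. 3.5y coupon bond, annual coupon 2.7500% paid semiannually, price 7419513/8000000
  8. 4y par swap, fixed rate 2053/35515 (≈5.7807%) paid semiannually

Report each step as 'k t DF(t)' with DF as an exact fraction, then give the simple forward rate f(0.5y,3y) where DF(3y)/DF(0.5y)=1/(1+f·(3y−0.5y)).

step 1 [0.5y] bond c/2=11/800: DF=(1579017/1600000 − 11/800·(0))/(1+11/800) = 1947/2000 ≈ 0.973500
step 2 [1y] swap r/2=692/19043: DF=(1 − 692/19043·(0.973500))/(1+692/19043) = 2327/2500 ≈ 0.930800
step 3 [1.5y] bond c/2=1/200: DF=(922363/1000000 − 1/200·(0.973500+0.930800))/(1+1/200) = 9083/10000 ≈ 0.908300
step 4 [2y] zero: DF = P = 899/1000 ≈ 0.899000
step 5 [2.5y] swap r/2=1095/46021: DF=(1 − 1095/46021·(0.973500+0.930800+0.908300+0.899000))/(1+1095/46021) = 1781/2000 ≈ 0.890500
step 6 [3y] swap r/2=1345/54676: DF=(1 − 1345/54676·(0.973500+0.930800+0.908300+0.899000+0.890500))/(1+1345/54676) = 1731/2000 ≈ 0.865500
step 7 [3.5y] bond c/2=11/800: DF=(7419513/8000000 − 11/800·(0.973500+0.930800+0.908300+0.899000+0.890500+0.865500))/(1+11/800) = 8407/10000 ≈ 0.840700
step 8 [4y] swap r/2=2053/71030: DF=(1 − 2053/71030·(0.973500+0.930800+0.908300+0.899000+0.890500+0.865500+0.840700))/(1+2053/71030) = 7947/10000 ≈ 0.794700

1 1/2 1947/2000
2 1 2327/2500
3 3/2 9083/10000
4 2 899/1000
5 5/2 1781/2000
6 3 1731/2000
7 7/2 8407/10000
8 4 7947/10000
f(0.5y,3y) = ((1947/2000)/(1731/2000) − 1)/(5/2) = 144/2885 ≈ 4.9913%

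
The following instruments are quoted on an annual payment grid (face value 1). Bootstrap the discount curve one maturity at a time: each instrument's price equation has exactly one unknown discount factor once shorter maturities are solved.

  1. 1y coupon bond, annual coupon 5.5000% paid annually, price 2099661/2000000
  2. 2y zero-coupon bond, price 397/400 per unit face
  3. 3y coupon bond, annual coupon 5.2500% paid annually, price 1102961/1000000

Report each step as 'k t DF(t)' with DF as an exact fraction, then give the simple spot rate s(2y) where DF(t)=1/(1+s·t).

1 1 9951/10000
2 2 397/400
3 3 593/625
s(2y) = (1/(397/400) − 1)/(2) = 3/794 ≈ 0.3778%

step 1 [1y] bond c/1=11/200: DF=(2099661/2000000 − 11/200·(0))/(1+11/200) = 9951/10000 ≈ 0.995100
step 2 [2y] zero: DF = P = 397/400 ≈ 0.992500
step 3 [3y] bond c/1=21/400: DF=(1102961/1000000 − 21/400·(0.995100+0.992500))/(1+21/400) = 593/625 ≈ 0.948800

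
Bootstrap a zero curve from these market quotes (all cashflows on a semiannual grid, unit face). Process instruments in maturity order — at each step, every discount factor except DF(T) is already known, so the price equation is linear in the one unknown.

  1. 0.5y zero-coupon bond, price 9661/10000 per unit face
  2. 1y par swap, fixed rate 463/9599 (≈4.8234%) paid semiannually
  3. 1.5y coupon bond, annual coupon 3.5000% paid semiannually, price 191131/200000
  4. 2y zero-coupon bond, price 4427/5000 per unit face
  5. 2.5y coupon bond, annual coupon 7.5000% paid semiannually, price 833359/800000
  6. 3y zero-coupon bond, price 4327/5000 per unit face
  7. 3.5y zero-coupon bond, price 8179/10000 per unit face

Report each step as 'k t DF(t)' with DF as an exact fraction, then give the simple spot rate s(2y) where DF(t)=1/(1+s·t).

step 1 [0.5y] zero: DF = P = 9661/10000 ≈ 0.966100
step 2 [1y] swap r/2=463/19198: DF=(1 − 463/19198·(0.966100))/(1+463/19198) = 9537/10000 ≈ 0.953700
step 3 [1.5y] bond c/2=7/400: DF=(191131/200000 − 7/400·(0.966100+0.953700))/(1+7/400) = 4531/5000 ≈ 0.906200
step 4 [2y] zero: DF = P = 4427/5000 ≈ 0.885400
step 5 [2.5y] bond c/2=3/80: DF=(833359/800000 − 3/80·(0.966100+0.953700+0.906200+0.885400))/(1+3/80) = 8699/10000 ≈ 0.869900
step 6 [3y] zero: DF = P = 4327/5000 ≈ 0.865400
step 7 [3.5y] zero: DF = P = 8179/10000 ≈ 0.817900

1 1/2 9661/10000
2 1 9537/10000
3 3/2 4531/5000
4 2 4427/5000
5 5/2 8699/10000
6 3 4327/5000
7 7/2 8179/10000
s(2y) = (1/(4427/5000) − 1)/(2) = 573/8854 ≈ 6.4717%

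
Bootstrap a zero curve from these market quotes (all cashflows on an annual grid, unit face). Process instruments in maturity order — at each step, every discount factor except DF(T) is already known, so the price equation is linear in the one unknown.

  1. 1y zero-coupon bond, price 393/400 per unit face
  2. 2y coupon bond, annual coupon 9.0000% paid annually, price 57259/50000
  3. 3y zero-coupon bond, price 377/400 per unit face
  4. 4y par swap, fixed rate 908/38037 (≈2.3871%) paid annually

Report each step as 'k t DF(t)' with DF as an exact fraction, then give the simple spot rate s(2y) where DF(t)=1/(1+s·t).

1 1 393/400
2 2 1939/2000
3 3 377/400
4 4 2273/2500
s(2y) = (1/(1939/2000) − 1)/(2) = 61/3878 ≈ 1.5730%

step 1 [1y] zero: DF = P = 393/400 ≈ 0.982500
step 2 [2y] bond c/1=9/100: DF=(57259/50000 − 9/100·(0.982500))/(1+9/100) = 1939/2000 ≈ 0.969500
step 3 [3y] zero: DF = P = 377/400 ≈ 0.942500
step 4 [4y] swap r/1=908/38037: DF=(1 − 908/38037·(0.982500+0.969500+0.942500))/(1+908/38037) = 2273/2500 ≈ 0.909200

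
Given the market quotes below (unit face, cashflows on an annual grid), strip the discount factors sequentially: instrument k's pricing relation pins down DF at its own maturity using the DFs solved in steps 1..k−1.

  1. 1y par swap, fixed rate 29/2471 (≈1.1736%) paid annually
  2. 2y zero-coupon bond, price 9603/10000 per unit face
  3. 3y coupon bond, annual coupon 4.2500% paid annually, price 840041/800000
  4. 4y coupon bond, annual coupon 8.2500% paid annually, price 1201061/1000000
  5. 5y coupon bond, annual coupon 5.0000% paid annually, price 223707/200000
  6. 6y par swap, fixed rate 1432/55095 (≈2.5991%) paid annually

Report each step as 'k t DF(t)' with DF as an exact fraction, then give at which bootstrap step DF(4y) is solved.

1 1 2471/2500
2 2 9603/10000
3 3 4639/5000
4 4 8903/10000
5 5 8859/10000
6 6 1071/1250
DF(4y) is solved at step 4

step 1 [1y] swap r/1=29/2471: DF=(1 − 29/2471·(0))/(1+29/2471) = 2471/2500 ≈ 0.988400
step 2 [2y] zero: DF = P = 9603/10000 ≈ 0.960300
step 3 [3y] bond c/1=17/400: DF=(840041/800000 − 17/400·(0.988400+0.960300))/(1+17/400) = 4639/5000 ≈ 0.927800
step 4 [4y] bond c/1=33/400: DF=(1201061/1000000 − 33/400·(0.988400+0.960300+0.927800))/(1+33/400) = 8903/10000 ≈ 0.890300
step 5 [5y] bond c/1=1/20: DF=(223707/200000 − 1/20·(0.988400+0.960300+0.927800+0.890300))/(1+1/20) = 8859/10000 ≈ 0.885900
step 6 [6y] swap r/1=1432/55095: DF=(1 − 1432/55095·(0.988400+0.960300+0.927800+0.890300+0.885900))/(1+1432/55095) = 1071/1250 ≈ 0.856800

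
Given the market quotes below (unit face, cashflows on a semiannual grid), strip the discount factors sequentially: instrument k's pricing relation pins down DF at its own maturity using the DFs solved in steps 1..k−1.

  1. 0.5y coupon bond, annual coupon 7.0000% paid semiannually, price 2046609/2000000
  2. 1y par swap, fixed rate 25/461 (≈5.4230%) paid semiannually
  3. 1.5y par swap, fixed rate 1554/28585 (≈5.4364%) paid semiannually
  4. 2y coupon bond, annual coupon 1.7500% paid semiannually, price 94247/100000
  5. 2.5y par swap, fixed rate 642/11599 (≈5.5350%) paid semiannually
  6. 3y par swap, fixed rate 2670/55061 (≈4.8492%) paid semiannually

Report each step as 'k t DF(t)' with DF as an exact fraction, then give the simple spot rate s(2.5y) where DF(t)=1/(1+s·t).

1 1/2 9887/10000
2 1 379/400
3 3/2 9223/10000
4 2 1819/2000
5 5/2 2179/2500
6 3 1733/2000
s(2.5y) = (1/(2179/2500) − 1)/(5/2) = 642/10895 ≈ 5.8926%

step 1 [0.5y] bond c/2=7/200: DF=(2046609/2000000 − 7/200·(0))/(1+7/200) = 9887/10000 ≈ 0.988700
step 2 [1y] swap r/2=25/922: DF=(1 − 25/922·(0.988700))/(1+25/922) = 379/400 ≈ 0.947500
step 3 [1.5y] swap r/2=777/28585: DF=(1 − 777/28585·(0.988700+0.947500))/(1+777/28585) = 9223/10000 ≈ 0.922300
step 4 [2y] bond c/2=7/800: DF=(94247/100000 − 7/800·(0.988700+0.947500+0.922300))/(1+7/800) = 1819/2000 ≈ 0.909500
step 5 [2.5y] swap r/2=321/11599: DF=(1 − 321/11599·(0.988700+0.947500+0.922300+0.909500))/(1+321/11599) = 2179/2500 ≈ 0.871600
step 6 [3y] swap r/2=1335/55061: DF=(1 − 1335/55061·(0.988700+0.947500+0.922300+0.909500+0.871600))/(1+1335/55061) = 1733/2000 ≈ 0.866500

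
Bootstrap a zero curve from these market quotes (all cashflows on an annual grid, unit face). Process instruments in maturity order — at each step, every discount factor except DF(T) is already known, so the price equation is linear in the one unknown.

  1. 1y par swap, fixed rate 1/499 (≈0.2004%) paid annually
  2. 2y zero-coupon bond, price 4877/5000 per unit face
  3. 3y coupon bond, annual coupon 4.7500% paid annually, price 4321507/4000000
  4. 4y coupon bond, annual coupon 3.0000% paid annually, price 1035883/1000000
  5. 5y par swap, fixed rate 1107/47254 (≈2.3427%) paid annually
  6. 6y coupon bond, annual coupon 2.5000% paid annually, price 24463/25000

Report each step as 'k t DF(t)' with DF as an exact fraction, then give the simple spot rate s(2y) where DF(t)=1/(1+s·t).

1 1 499/500
2 2 4877/5000
3 3 9419/10000
4 4 1151/1250
5 5 8893/10000
6 6 4197/5000
s(2y) = (1/(4877/5000) − 1)/(2) = 123/9754 ≈ 1.2610%

step 1 [1y] swap r/1=1/499: DF=(1 − 1/499·(0))/(1+1/499) = 499/500 ≈ 0.998000
step 2 [2y] zero: DF = P = 4877/5000 ≈ 0.975400
step 3 [3y] bond c/1=19/400: DF=(4321507/4000000 − 19/400·(0.998000+0.975400))/(1+19/400) = 9419/10000 ≈ 0.941900
step 4 [4y] bond c/1=3/100: DF=(1035883/1000000 − 3/100·(0.998000+0.975400+0.941900))/(1+3/100) = 1151/1250 ≈ 0.920800
step 5 [5y] swap r/1=1107/47254: DF=(1 − 1107/47254·(0.998000+0.975400+0.941900+0.920800))/(1+1107/47254) = 8893/10000 ≈ 0.889300
step 6 [6y] bond c/1=1/40: DF=(24463/25000 − 1/40·(0.998000+0.975400+0.941900+0.920800+0.889300))/(1+1/40) = 4197/5000 ≈ 0.839400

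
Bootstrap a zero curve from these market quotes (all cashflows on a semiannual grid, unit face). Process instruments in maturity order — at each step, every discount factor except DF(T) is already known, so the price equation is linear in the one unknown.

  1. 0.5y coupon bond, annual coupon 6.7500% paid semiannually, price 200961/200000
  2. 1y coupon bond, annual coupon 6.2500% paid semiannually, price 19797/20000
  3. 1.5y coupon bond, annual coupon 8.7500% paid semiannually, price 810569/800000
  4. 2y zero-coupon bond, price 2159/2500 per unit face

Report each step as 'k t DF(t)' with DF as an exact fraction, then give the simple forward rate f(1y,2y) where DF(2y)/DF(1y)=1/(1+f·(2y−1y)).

1 1/2 243/250
2 1 1163/1250
3 3/2 891/1000
4 2 2159/2500
f(1y,2y) = ((1163/1250)/(2159/2500) − 1)/(1) = 167/2159 ≈ 7.7351%

step 1 [0.5y] bond c/2=27/800: DF=(200961/200000 − 27/800·(0))/(1+27/800) = 243/250 ≈ 0.972000
step 2 [1y] bond c/2=1/32: DF=(19797/20000 − 1/32·(0.972000))/(1+1/32) = 1163/1250 ≈ 0.930400
step 3 [1.5y] bond c/2=7/160: DF=(810569/800000 − 7/160·(0.972000+0.930400))/(1+7/160) = 891/1000 ≈ 0.891000
step 4 [2y] zero: DF = P = 2159/2500 ≈ 0.863600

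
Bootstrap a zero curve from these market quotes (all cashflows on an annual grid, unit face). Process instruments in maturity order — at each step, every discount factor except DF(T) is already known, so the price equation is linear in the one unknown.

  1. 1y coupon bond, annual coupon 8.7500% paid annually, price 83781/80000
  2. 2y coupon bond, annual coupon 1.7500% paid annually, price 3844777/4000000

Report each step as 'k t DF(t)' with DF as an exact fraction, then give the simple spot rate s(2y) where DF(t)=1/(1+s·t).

1 1 963/1000
2 2 9281/10000
s(2y) = (1/(9281/10000) − 1)/(2) = 719/18562 ≈ 3.8735%

step 1 [1y] bond c/1=7/80: DF=(83781/80000 − 7/80·(0))/(1+7/80) = 963/1000 ≈ 0.963000
step 2 [2y] bond c/1=7/400: DF=(3844777/4000000 − 7/400·(0.963000))/(1+7/400) = 9281/10000 ≈ 0.928100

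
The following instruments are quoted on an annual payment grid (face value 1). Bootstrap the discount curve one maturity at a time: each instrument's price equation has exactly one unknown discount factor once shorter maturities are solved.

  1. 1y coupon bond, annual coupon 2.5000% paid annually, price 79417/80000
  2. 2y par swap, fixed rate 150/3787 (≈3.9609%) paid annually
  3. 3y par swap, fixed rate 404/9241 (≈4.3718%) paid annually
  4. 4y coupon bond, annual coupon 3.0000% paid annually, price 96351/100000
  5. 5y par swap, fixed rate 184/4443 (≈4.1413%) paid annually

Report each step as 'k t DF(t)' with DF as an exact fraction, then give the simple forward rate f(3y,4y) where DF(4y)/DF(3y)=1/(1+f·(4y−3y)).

1 1 1937/2000
2 2 37/40
3 3 2197/2500
4 4 8547/10000
5 5 102/125
f(3y,4y) = ((2197/2500)/(8547/10000) − 1)/(1) = 241/8547 ≈ 2.8197%

step 1 [1y] bond c/1=1/40: DF=(79417/80000 − 1/40·(0))/(1+1/40) = 1937/2000 ≈ 0.968500
step 2 [2y] swap r/1=150/3787: DF=(1 − 150/3787·(0.968500))/(1+150/3787) = 37/40 ≈ 0.925000
step 3 [3y] swap r/1=404/9241: DF=(1 − 404/9241·(0.968500+0.925000))/(1+404/9241) = 2197/2500 ≈ 0.878800
step 4 [4y] bond c/1=3/100: DF=(96351/100000 − 3/100·(0.968500+0.925000+0.878800))/(1+3/100) = 8547/10000 ≈ 0.854700
step 5 [5y] swap r/1=184/4443: DF=(1 − 184/4443·(0.968500+0.925000+0.878800+0.854700))/(1+184/4443) = 102/125 ≈ 0.816000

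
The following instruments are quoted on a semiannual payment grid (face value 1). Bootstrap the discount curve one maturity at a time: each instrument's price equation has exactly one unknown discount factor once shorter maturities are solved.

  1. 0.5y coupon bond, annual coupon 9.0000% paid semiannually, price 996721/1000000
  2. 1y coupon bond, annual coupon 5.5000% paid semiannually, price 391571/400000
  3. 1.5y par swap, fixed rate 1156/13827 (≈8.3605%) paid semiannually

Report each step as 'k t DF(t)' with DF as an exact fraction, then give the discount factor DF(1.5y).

1 1/2 4769/5000
2 1 1159/1250
3 3/2 2211/2500
DF(1.5y) = 2211/2500 ≈ 0.884400

step 1 [0.5y] bond c/2=9/200: DF=(996721/1000000 − 9/200·(0))/(1+9/200) = 4769/5000 ≈ 0.953800
step 2 [1y] bond c/2=11/400: DF=(391571/400000 − 11/400·(0.953800))/(1+11/400) = 1159/1250 ≈ 0.927200
step 3 [1.5y] swap r/2=578/13827: DF=(1 − 578/13827·(0.953800+0.927200))/(1+578/13827) = 2211/2500 ≈ 0.884400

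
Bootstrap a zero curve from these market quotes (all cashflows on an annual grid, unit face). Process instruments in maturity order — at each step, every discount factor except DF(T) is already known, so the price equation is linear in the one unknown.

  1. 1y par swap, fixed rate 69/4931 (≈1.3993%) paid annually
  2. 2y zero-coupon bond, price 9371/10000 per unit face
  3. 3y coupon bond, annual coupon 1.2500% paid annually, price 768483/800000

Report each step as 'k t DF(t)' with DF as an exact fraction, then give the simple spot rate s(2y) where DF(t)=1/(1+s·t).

1 1 4931/5000
2 2 9371/10000
3 3 37/40
s(2y) = (1/(9371/10000) − 1)/(2) = 629/18742 ≈ 3.3561%

step 1 [1y] swap r/1=69/4931: DF=(1 − 69/4931·(0))/(1+69/4931) = 4931/5000 ≈ 0.986200
step 2 [2y] zero: DF = P = 9371/10000 ≈ 0.937100
step 3 [3y] bond c/1=1/80: DF=(768483/800000 − 1/80·(0.986200+0.937100))/(1+1/80) = 37/40 ≈ 0.925000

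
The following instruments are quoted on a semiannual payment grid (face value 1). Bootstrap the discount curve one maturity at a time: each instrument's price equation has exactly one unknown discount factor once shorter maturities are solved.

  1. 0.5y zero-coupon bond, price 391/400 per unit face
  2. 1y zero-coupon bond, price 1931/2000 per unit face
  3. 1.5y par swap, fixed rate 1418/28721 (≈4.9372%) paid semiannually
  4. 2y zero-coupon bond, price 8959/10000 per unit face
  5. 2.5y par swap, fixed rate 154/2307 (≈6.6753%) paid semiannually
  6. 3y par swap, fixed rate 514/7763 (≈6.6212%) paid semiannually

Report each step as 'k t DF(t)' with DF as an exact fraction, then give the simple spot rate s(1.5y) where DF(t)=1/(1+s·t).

step 1 [0.5y] zero: DF = P = 391/400 ≈ 0.977500
step 2 [1y] zero: DF = P = 1931/2000 ≈ 0.965500
step 3 [1.5y] swap r/2=709/28721: DF=(1 − 709/28721·(0.977500+0.965500))/(1+709/28721) = 9291/10000 ≈ 0.929100
step 4 [2y] zero: DF = P = 8959/10000 ≈ 0.895900
step 5 [2.5y] swap r/2=77/2307: DF=(1 − 77/2307·(0.977500+0.965500+0.929100+0.895900))/(1+77/2307) = 423/500 ≈ 0.846000
step 6 [3y] swap r/2=257/7763: DF=(1 − 257/7763·(0.977500+0.965500+0.929100+0.895900+0.846000))/(1+257/7763) = 8201/10000 ≈ 0.820100

1 1/2 391/400
2 1 1931/2000
3 3/2 9291/10000
4 2 8959/10000
5 5/2 423/500
6 3 8201/10000
s(1.5y) = (1/(9291/10000) − 1)/(3/2) = 1418/27873 ≈ 5.0874%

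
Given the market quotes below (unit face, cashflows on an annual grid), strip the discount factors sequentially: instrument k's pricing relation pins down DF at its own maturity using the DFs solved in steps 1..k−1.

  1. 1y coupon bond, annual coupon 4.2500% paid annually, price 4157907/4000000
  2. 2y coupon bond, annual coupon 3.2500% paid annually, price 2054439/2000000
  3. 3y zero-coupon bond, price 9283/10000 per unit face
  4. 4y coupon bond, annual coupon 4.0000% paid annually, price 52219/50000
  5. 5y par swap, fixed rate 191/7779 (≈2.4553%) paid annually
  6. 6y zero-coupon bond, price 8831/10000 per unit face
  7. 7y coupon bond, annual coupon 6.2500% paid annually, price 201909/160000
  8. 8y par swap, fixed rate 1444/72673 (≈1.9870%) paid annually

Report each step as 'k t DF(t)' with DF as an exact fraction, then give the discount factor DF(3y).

step 1 [1y] bond c/1=17/400: DF=(4157907/4000000 − 17/400·(0))/(1+17/400) = 9971/10000 ≈ 0.997100
step 2 [2y] bond c/1=13/400: DF=(2054439/2000000 − 13/400·(0.997100))/(1+13/400) = 1927/2000 ≈ 0.963500
step 3 [3y] zero: DF = P = 9283/10000 ≈ 0.928300
step 4 [4y] bond c/1=1/25: DF=(52219/50000 − 1/25·(0.997100+0.963500+0.928300))/(1+1/25) = 8931/10000 ≈ 0.893100
step 5 [5y] swap r/1=191/7779: DF=(1 − 191/7779·(0.997100+0.963500+0.928300+0.893100))/(1+191/7779) = 4427/5000 ≈ 0.885400
step 6 [6y] zero: DF = P = 8831/10000 ≈ 0.883100
step 7 [7y] bond c/1=1/16: DF=(201909/160000 − 1/16·(0.997100+0.963500+0.928300+0.893100+0.885400+0.883100))/(1+1/16) = 2153/2500 ≈ 0.861200
step 8 [8y] swap r/1=1444/72673: DF=(1 − 1444/72673·(0.997100+0.963500+0.928300+0.893100+0.885400+0.883100+0.861200))/(1+1444/72673) = 2139/2500 ≈ 0.855600

1 1 9971/10000
2 2 1927/2000
3 3 9283/10000
4 4 8931/10000
5 5 4427/5000
6 6 8831/10000
7 7 2153/2500
8 8 2139/2500
DF(3y) = 9283/10000 ≈ 0.928300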